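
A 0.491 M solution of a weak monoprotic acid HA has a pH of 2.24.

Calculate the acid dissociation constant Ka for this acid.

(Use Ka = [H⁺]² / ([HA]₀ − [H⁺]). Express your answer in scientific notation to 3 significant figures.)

[H⁺] = 10^(−pH) = 10^(−2.24) = 5.754e-03 M. For HA ⇌ H⁺ + A⁻, Ka = [H⁺][A⁻]/[HA] = [H⁺]² / ([HA]₀ − [H⁺]) = (5.754e-03)² / (0.491 − 5.754e-03) = 6.82e-05.

K_a = 6.82e-05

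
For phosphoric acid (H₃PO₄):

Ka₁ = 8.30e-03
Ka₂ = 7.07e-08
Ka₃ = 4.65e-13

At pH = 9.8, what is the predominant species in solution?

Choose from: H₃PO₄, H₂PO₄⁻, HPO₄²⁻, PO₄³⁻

pKa₁ = 2.08, pKa₂ = 7.15, pKa₃ = 12.33. For a polyprotic acid the predominant species crosses at each pKa: below pKa_n the protonated form dominates, above it the deprotonated form does. At pH = 9.8, the predominant species is HPO₄²⁻.

HPO₄²⁻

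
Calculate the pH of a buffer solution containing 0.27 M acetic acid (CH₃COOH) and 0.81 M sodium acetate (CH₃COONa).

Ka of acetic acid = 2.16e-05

pKa = -log(2.16e-05) = 4.67. pH = pKa + log([A⁻]/[HA]) = 4.67 + log(0.81/0.27)

pH = 5.14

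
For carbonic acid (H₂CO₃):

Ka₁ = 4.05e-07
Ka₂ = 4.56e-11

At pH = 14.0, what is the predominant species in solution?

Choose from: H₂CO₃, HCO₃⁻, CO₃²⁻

pKa₁ = 6.39, pKa₂ = 10.34. For a polyprotic acid the predominant species crosses at each pKa: below pKa_n the protonated form dominates, above it the deprotonated form does. At pH = 14.0, the predominant species is CO₃²⁻.

CO₃²⁻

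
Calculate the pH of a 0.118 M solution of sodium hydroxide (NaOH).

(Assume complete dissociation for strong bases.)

[OH⁻] = 0.118 M for strong base. pOH = -log[OH⁻] = 0.93, pH = 14 - pOH

pH = 13.07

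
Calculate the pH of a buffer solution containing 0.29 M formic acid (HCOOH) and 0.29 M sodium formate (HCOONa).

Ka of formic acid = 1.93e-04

pKa = -log(1.93e-04) = 3.71. pH = pKa + log([A⁻]/[HA]) = 3.71 + log(0.29/0.29)

pH = 3.71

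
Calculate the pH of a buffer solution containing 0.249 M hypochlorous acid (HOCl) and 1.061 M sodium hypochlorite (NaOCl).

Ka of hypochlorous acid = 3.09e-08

pKa = -log(3.09e-08) = 7.51. pH = pKa + log([A⁻]/[HA]) = 7.51 + log(1.061/0.249)

pH = 8.14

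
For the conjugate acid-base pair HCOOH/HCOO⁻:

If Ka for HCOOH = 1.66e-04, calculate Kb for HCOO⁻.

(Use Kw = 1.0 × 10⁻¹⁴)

For a conjugate pair Ka × Kb = Kw, so Kb = Kw/Ka = 1.0 × 10⁻¹⁴ / 1.66e-04 = 6.02e-11.

K_b = 6.02e-11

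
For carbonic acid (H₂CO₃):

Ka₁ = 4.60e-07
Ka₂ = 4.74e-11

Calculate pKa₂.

pKa₂ = -log(Ka₂) = -log(4.74e-11) = 10.32.

pK_{a2} = 10.32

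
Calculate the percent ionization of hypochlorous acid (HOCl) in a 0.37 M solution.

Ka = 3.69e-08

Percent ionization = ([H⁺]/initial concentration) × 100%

Using Ka equilibrium: x² + Ka×x - Ka×C = 0. Solving: [H⁺] = 1.1683e-04. Percent = (1.1683e-04/0.37) × 100

Percent ionization = 0.0316%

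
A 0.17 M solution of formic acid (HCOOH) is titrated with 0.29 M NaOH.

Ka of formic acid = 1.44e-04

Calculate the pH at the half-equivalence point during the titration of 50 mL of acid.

At half-equivalence [HA] = [A⁻], so Henderson-Hasselbalch gives pH = pKa = -log(1.44e-04) = 3.84.

pH = pKa = 3.84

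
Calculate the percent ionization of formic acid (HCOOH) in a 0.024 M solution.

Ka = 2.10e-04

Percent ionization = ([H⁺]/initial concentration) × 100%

Using Ka equilibrium: x² + Ka×x - Ka×C = 0. Solving: [H⁺] = 2.1424e-03. Percent = (2.1424e-03/0.024) × 100

Percent ionization = 8.93%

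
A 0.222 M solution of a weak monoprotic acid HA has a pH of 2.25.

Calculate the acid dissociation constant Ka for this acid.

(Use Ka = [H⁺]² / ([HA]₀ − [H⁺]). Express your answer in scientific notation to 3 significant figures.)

[H⁺] = 10^(−pH) = 10^(−2.25) = 5.623e-03 M. For HA ⇌ H⁺ + A⁻, Ka = [H⁺][A⁻]/[HA] = [H⁺]² / ([HA]₀ − [H⁺]) = (5.623e-03)² / (0.222 − 5.623e-03) = 1.46e-04.

K_a = 1.46e-04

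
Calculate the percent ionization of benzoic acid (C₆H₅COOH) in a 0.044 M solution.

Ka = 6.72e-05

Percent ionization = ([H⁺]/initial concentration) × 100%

Using Ka equilibrium: x² + Ka×x - Ka×C = 0. Solving: [H⁺] = 1.6863e-03. Percent = (1.6863e-03/0.044) × 100

Percent ionization = 3.83%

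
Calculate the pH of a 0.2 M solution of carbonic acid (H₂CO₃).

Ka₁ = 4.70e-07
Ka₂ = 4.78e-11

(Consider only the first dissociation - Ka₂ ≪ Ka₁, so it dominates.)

First dissociation dominates. From Ka₁ = [H⁺][HA⁻]/[H₂A], x² + Ka₁·x − Ka₁·C = 0 with C = 0.2 M and Ka₁ = 4.70e-07. Solving: [H⁺] = (−Ka₁ + √(Ka₁² + 4·Ka₁·C)) / 2 = 3.0636e-04 M. pH = -log(3.0636e-04) = 3.51.

pH = 3.51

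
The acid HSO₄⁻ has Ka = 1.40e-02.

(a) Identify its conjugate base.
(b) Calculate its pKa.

(a) The conjugate base is formed by removing one H⁺ from HSO₄⁻, giving SO₄²⁻. (b) pKa = -log(Ka) = -log(1.40e-02) = 1.85.

Conjugate base: SO₄²⁻; pK_a = 1.85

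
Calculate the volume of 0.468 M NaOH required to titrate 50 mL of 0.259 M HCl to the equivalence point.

At equivalence: moles acid = moles base. moles HCl = 0.259 × 50/1000 = 0.01295 mol. V_base = moles / 0.468 × 1000 = 27.7 mL.

V_{base} = 27.7 mL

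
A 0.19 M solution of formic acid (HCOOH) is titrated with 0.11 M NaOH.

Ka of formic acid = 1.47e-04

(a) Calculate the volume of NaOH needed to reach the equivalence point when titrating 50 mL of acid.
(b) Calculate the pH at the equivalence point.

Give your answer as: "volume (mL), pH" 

moles acid = 0.19 × 50/1000 = 0.0095 mol; V_base = moles/0.11 × 1000 = 86.4 mL. At equivalence only the conjugate base is present: [A⁻] = 0.0095/0.136 = 6.9667e-02 M. Kb = Kw/Ka = 6.80e-11; [OH⁻] = √(Kb × [A⁻]) = 2.1770e-06; pOH = 5.66; pH = 14 - pOH = 8.34.

V = 86.4 mL, pH = 8.34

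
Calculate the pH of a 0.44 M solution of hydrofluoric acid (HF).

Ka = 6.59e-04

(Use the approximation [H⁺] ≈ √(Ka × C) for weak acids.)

[H⁺] = √(Ka × C) = √(6.59e-04 × 0.44) = 1.7028e-02. pH = -log(1.7028e-02)

pH = 1.77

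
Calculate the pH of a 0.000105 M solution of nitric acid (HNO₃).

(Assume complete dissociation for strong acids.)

[H⁺] = 0.000105 M for strong acid. pH = -log[H⁺] = -log(0.000105)

pH = 3.98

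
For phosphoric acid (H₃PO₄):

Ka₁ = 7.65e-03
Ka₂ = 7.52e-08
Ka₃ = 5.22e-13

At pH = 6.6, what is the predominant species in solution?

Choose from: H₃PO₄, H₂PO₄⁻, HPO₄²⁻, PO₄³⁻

pKa₁ = 2.12, pKa₂ = 7.12, pKa₃ = 12.28. For a polyprotic acid the predominant species crosses at each pKa: below pKa_n the protonated form dominates, above it the deprotonated form does. At pH = 6.6, the predominant species is H₂PO₄⁻.

H₂PO₄⁻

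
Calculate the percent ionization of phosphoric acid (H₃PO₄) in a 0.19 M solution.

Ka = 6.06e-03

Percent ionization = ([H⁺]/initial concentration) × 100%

Using Ka equilibrium: x² + Ka×x - Ka×C = 0. Solving: [H⁺] = 3.1037e-02. Percent = (3.1037e-02/0.19) × 100

Percent ionization = 16.3%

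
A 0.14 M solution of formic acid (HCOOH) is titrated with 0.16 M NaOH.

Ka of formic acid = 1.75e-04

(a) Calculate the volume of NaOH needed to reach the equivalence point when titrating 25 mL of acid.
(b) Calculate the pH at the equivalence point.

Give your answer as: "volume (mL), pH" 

moles acid = 0.14 × 25/1000 = 0.0035 mol; V_base = moles/0.16 × 1000 = 21.9 mL. At equivalence only the conjugate base is present: [A⁻] = 0.0035/0.047 = 7.4667e-02 M. Kb = Kw/Ka = 5.71e-11; [OH⁻] = √(Kb × [A⁻]) = 2.0656e-06; pOH = 5.68; pH = 14 - pOH = 8.32.

V = 21.9 mL, pH = 8.32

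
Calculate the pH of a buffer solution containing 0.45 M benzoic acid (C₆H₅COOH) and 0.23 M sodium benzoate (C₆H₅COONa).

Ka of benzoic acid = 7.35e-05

pKa = -log(7.35e-05) = 4.13. pH = pKa + log([A⁻]/[HA]) = 4.13 + log(0.23/0.45)

pH = 3.84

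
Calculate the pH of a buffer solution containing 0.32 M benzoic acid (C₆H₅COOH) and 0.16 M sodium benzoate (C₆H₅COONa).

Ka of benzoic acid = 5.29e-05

pKa = -log(5.29e-05) = 4.28. pH = pKa + log([A⁻]/[HA]) = 4.28 + log(0.16/0.32)

pH = 3.98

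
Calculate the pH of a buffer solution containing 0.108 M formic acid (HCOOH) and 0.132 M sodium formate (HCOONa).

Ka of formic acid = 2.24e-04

pKa = -log(2.24e-04) = 3.65. pH = pKa + log([A⁻]/[HA]) = 3.65 + log(0.132/0.108)

pH = 3.74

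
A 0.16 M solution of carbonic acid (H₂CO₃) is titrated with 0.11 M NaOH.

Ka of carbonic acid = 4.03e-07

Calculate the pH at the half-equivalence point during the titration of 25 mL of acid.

At half-equivalence [HA] = [A⁻], so Henderson-Hasselbalch gives pH = pKa = -log(4.03e-07) = 6.39.

pH = pKa = 6.39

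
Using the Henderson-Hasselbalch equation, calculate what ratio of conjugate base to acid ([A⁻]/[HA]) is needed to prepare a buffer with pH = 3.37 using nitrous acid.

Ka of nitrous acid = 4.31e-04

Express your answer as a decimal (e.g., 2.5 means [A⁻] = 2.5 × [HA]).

pKa = -log(4.31e-04) = 3.3655. pH = pKa + log([A⁻]/[HA]), so log([A⁻]/[HA]) = pH − pKa = 3.37 − 3.3655 = 0.0045. [A⁻]/[HA] = 10^(0.0045) = 1.01

[A⁻]/[HA] = 1.01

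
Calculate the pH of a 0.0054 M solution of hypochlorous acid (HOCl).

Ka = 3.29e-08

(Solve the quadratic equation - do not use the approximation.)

x² + Ka×x - Ka×C = 0. Using quadratic formula: [H⁺] = 1.3312e-05

pH = 4.88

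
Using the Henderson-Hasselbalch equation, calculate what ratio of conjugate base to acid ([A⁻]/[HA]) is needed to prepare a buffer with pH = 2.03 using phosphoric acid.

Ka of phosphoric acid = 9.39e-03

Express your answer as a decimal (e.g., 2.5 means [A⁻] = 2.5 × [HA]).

pKa = -log(9.39e-03) = 2.0273. pH = pKa + log([A⁻]/[HA]), so log([A⁻]/[HA]) = pH − pKa = 2.03 − 2.0273 = 0.0027. [A⁻]/[HA] = 10^(0.0027) = 1.01

[A⁻]/[HA] = 1.01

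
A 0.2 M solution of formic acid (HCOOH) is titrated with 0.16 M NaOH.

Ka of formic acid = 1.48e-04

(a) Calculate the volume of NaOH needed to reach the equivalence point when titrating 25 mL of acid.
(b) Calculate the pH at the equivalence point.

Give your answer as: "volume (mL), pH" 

moles acid = 0.2 × 25/1000 = 0.005 mol; V_base = moles/0.16 × 1000 = 31.2 mL. At equivalence only the conjugate base is present: [A⁻] = 0.005/0.056 = 8.8889e-02 M. Kb = Kw/Ka = 6.76e-11; [OH⁻] = √(Kb × [A⁻]) = 2.4507e-06; pOH = 5.61; pH = 14 - pOH = 8.39.

V = 31.2 mL, pH = 8.39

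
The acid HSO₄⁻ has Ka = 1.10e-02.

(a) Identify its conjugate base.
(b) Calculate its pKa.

(a) The conjugate base is formed by removing one H⁺ from HSO₄⁻, giving SO₄²⁻. (b) pKa = -log(Ka) = -log(1.10e-02) = 1.96.

Conjugate base: SO₄²⁻; pK_a = 1.96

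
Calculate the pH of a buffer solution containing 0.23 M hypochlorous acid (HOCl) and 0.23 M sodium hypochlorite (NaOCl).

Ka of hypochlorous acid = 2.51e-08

pKa = -log(2.51e-08) = 7.60. pH = pKa + log([A⁻]/[HA]) = 7.60 + log(0.23/0.23)

pH = 7.60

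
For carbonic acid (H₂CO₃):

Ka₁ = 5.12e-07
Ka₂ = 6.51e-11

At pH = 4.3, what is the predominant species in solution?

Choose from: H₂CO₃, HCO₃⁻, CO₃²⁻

pKa₁ = 6.29, pKa₂ = 10.19. For a polyprotic acid the predominant species crosses at each pKa: below pKa_n the protonated form dominates, above it the deprotonated form does. At pH = 4.3, the predominant species is H₂CO₃.

H₂CO₃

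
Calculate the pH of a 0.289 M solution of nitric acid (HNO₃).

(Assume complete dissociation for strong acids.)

[H⁺] = 0.289 M for strong acid. pH = -log[H⁺] = -log(0.289)

pH = 0.54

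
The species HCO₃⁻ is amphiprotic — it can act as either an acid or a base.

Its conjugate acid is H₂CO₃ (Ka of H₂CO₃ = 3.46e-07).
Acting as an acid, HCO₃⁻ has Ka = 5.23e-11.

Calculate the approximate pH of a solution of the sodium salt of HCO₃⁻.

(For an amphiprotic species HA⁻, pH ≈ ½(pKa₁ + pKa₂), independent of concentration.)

pKa₁ = -log(3.46e-07) = 6.46; pKa₂ = -log(5.23e-11) = 10.28. For an amphiprotic species, pH ≈ ½(pKa₁ + pKa₂) = ½(6.46 + 10.28) = 8.37.

pH = 8.37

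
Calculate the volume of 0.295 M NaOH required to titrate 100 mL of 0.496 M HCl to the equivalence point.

At equivalence: moles acid = moles base. moles HCl = 0.496 × 100/1000 = 0.0496 mol. V_base = moles / 0.295 × 1000 = 168.1 mL.

V_{base} = 168.1 mL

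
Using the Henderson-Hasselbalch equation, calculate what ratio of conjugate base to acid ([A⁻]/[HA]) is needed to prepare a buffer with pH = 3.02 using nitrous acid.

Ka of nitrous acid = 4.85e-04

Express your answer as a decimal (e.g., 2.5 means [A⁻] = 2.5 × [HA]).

pKa = -log(4.85e-04) = 3.3143. pH = pKa + log([A⁻]/[HA]), so log([A⁻]/[HA]) = pH − pKa = 3.02 − 3.3143 = -0.2943. [A⁻]/[HA] = 10^(-0.2943) = 0.508

[A⁻]/[HA] = 0.508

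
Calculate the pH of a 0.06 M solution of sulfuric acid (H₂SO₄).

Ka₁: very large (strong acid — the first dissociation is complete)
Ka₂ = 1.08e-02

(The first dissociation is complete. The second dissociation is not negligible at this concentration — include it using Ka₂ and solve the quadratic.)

First dissociation is complete: [H⁺]₀ = [HSO₄⁻]₀ = C = 0.06 M. Second dissociation HSO₄⁻ ⇌ H⁺ + SO₄²⁻: let x = [SO₄²⁻]. Ka₂ = (C + x)·x / (C − x) = 1.08e-02 → x² + (C + Ka₂)·x − Ka₂·C = 0 → x² + 0.07080·x − 6.480e-04 = 0. x = (−0.07080 + √(0.07080² + 4 × 6.480e-04)) / 2 = 8.2023e-03 M. [H⁺] = C + x = 0.06 + 8.2023e-03 = 6.8202e-02 M. pH = -log(6.8202e-02) = 1.17.

pH = 1.17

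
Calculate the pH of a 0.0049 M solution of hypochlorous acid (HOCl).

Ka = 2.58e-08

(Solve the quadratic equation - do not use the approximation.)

x² + Ka×x - Ka×C = 0. Using quadratic formula: [H⁺] = 1.1231e-05

pH = 4.95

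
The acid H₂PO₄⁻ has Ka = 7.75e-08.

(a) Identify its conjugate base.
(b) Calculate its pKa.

(a) The conjugate base is formed by removing one H⁺ from H₂PO₄⁻, giving HPO₄²⁻. (b) pKa = -log(Ka) = -log(7.75e-08) = 7.11.

Conjugate base: HPO₄²⁻; pK_a = 7.11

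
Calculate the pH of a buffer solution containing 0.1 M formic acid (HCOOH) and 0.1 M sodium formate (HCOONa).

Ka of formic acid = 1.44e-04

pKa = -log(1.44e-04) = 3.84. pH = pKa + log([A⁻]/[HA]) = 3.84 + log(0.1/0.1)

pH = 3.84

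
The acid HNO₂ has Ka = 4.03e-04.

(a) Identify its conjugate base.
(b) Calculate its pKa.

(a) The conjugate base is formed by removing one H⁺ from HNO₂, giving NO₂⁻. (b) pKa = -log(Ka) = -log(4.03e-04) = 3.39.

Conjugate base: NO₂⁻; pK_a = 3.39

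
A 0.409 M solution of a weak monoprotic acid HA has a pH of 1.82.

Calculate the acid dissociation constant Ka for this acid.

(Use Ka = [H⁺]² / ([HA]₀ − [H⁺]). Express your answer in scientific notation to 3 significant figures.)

[H⁺] = 10^(−pH) = 10^(−1.82) = 1.514e-02 M. For HA ⇌ H⁺ + A⁻, Ka = [H⁺][A⁻]/[HA] = [H⁺]² / ([HA]₀ − [H⁺]) = (1.514e-02)² / (0.409 − 1.514e-02) = 5.82e-04.

K_a = 5.82e-04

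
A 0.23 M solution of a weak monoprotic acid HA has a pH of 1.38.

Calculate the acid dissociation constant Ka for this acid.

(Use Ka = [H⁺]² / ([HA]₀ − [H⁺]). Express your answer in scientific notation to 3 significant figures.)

[H⁺] = 10^(−pH) = 10^(−1.38) = 4.169e-02 M. For HA ⇌ H⁺ + A⁻, Ka = [H⁺][A⁻]/[HA] = [H⁺]² / ([HA]₀ − [H⁺]) = (4.169e-02)² / (0.23 − 4.169e-02) = 9.23e-03.

K_a = 9.23e-03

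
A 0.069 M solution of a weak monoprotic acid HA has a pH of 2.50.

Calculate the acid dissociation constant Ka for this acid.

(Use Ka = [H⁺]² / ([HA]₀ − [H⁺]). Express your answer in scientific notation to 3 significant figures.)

[H⁺] = 10^(−pH) = 10^(−2.50) = 3.162e-03 M. For HA ⇌ H⁺ + A⁻, Ka = [H⁺][A⁻]/[HA] = [H⁺]² / ([HA]₀ − [H⁺]) = (3.162e-03)² / (0.069 − 3.162e-03) = 1.52e-04.

K_a = 1.52e-04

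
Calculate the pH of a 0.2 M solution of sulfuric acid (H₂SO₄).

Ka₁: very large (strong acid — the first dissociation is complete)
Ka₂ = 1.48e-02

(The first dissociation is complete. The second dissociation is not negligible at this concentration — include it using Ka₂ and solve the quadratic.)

First dissociation is complete: [H⁺]₀ = [HSO₄⁻]₀ = C = 0.2 M. Second dissociation HSO₄⁻ ⇌ H⁺ + SO₄²⁻: let x = [SO₄²⁻]. Ka₂ = (C + x)·x / (C − x) = 1.48e-02 → x² + (C + Ka₂)·x − Ka₂·C = 0 → x² + 0.21480·x − 2.960e-03 = 0. x = (−0.21480 + √(0.21480² + 4 × 2.960e-03)) / 2 = 1.2994e-02 M. [H⁺] = C + x = 0.2 + 1.2994e-02 = 2.1299e-01 M. pH = -log(2.1299e-01) = 0.67.

pH = 0.67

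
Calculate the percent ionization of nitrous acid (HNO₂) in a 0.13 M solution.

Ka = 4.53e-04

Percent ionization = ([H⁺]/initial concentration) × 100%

Using Ka equilibrium: x² + Ka×x - Ka×C = 0. Solving: [H⁺] = 7.4508e-03. Percent = (7.4508e-03/0.13) × 100

Percent ionization = 5.73%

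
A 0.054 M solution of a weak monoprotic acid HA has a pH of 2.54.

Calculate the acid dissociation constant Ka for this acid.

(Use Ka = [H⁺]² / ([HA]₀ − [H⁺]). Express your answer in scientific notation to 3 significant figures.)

[H⁺] = 10^(−pH) = 10^(−2.54) = 2.884e-03 M. For HA ⇌ H⁺ + A⁻, Ka = [H⁺][A⁻]/[HA] = [H⁺]² / ([HA]₀ − [H⁺]) = (2.884e-03)² / (0.054 − 2.884e-03) = 1.63e-04.

K_a = 1.63e-04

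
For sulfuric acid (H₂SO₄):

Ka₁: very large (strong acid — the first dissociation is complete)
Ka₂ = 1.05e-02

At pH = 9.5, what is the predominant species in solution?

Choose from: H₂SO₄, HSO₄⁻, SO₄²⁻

The first dissociation is complete, so H₂SO₄ itself is never the predominant species in water; pKa₂ = -log(1.05e-02) = 1.98. For a polyprotic acid the predominant species crosses at each pKa: below pKa_n the protonated form dominates, above it the deprotonated form does. At pH = 9.5, the predominant species is SO₄²⁻.

SO₄²⁻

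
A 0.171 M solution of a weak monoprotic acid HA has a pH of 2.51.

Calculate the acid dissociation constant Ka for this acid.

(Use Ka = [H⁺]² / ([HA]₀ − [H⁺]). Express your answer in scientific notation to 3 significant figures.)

[H⁺] = 10^(−pH) = 10^(−2.51) = 3.090e-03 M. For HA ⇌ H⁺ + A⁻, Ka = [H⁺][A⁻]/[HA] = [H⁺]² / ([HA]₀ − [H⁺]) = (3.090e-03)² / (0.171 − 3.090e-03) = 5.69e-05.

K_a = 5.69e-05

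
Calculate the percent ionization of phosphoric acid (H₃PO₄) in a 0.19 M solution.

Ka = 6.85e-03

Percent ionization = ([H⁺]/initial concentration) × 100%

Using Ka equilibrium: x² + Ka×x - Ka×C = 0. Solving: [H⁺] = 3.2814e-02. Percent = (3.2814e-02/0.19) × 100

Percent ionization = 17.3%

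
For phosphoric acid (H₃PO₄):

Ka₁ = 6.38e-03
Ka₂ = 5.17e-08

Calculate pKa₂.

pKa₂ = -log(Ka₂) = -log(5.17e-08) = 7.29.

pK_{a2} = 7.29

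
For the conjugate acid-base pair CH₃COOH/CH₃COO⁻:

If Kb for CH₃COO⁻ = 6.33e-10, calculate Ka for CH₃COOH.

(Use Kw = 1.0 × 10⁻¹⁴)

For a conjugate pair Ka × Kb = Kw, so Ka = Kw/Kb = 1.0 × 10⁻¹⁴ / 6.33e-10 = 1.58e-05.

K_a = 1.58e-05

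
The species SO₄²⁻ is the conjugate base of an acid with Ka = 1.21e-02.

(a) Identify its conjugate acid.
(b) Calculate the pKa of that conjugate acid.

(a) The conjugate acid is formed by adding one H⁺ to SO₄²⁻, giving HSO₄⁻. (b) pKa = -log(Ka) = -log(1.21e-02) = 1.92.

Conjugate acid: HSO₄⁻; pK_a = 1.92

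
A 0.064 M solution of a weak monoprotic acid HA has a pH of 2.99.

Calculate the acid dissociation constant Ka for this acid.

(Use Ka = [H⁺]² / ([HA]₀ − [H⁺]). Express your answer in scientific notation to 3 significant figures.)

[H⁺] = 10^(−pH) = 10^(−2.99) = 1.023e-03 M. For HA ⇌ H⁺ + A⁻, Ka = [H⁺][A⁻]/[HA] = [H⁺]² / ([HA]₀ − [H⁺]) = (1.023e-03)² / (0.064 − 1.023e-03) = 1.66e-05.

K_a = 1.66e-05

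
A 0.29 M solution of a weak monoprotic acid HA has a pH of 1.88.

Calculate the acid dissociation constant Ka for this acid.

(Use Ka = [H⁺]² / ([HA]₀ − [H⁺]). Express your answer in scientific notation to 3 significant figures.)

[H⁺] = 10^(−pH) = 10^(−1.88) = 1.318e-02 M. For HA ⇌ H⁺ + A⁻, Ka = [H⁺][A⁻]/[HA] = [H⁺]² / ([HA]₀ − [H⁺]) = (1.318e-02)² / (0.29 − 1.318e-02) = 6.28e-04.

K_a = 6.28e-04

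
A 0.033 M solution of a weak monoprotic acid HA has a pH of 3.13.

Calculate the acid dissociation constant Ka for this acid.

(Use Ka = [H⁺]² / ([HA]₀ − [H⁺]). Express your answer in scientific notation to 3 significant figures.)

[H⁺] = 10^(−pH) = 10^(−3.13) = 7.413e-04 M. For HA ⇌ H⁺ + A⁻, Ka = [H⁺][A⁻]/[HA] = [H⁺]² / ([HA]₀ − [H⁺]) = (7.413e-04)² / (0.033 − 7.413e-04) = 1.70e-05.

K_a = 1.70e-05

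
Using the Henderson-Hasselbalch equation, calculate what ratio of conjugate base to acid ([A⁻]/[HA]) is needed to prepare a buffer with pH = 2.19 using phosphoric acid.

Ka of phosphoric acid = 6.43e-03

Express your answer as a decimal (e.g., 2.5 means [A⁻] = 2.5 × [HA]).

pKa = -log(6.43e-03) = 2.1918. pH = pKa + log([A⁻]/[HA]), so log([A⁻]/[HA]) = pH − pKa = 2.19 − 2.1918 = -0.0018. [A⁻]/[HA] = 10^(-0.0018) = 0.996

[A⁻]/[HA] = 0.996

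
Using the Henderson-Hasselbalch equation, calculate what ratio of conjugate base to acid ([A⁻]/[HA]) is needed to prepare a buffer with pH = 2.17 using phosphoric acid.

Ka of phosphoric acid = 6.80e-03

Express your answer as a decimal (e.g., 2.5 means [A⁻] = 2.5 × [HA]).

pKa = -log(6.80e-03) = 2.1675. pH = pKa + log([A⁻]/[HA]), so log([A⁻]/[HA]) = pH − pKa = 2.17 − 2.1675 = 0.0025. [A⁻]/[HA] = 10^(0.0025) = 1.01

[A⁻]/[HA] = 1.01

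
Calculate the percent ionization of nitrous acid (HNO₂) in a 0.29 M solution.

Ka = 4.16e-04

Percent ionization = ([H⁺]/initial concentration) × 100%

Using Ka equilibrium: x² + Ka×x - Ka×C = 0. Solving: [H⁺] = 1.0778e-02. Percent = (1.0778e-02/0.29) × 100

Percent ionization = 3.72%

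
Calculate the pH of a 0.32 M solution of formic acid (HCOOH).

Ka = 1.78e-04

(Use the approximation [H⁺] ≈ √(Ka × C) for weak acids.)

[H⁺] = √(Ka × C) = √(1.78e-04 × 0.32) = 7.5472e-03. pH = -log(7.5472e-03)

pH = 2.12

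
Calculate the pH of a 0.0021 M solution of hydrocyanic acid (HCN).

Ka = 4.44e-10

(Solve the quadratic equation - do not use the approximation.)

x² + Ka×x - Ka×C = 0. Using quadratic formula: [H⁺] = 9.6539e-07

pH = 6.02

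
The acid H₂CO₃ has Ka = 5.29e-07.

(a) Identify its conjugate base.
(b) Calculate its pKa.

(a) The conjugate base is formed by removing one H⁺ from H₂CO₃, giving HCO₃⁻. (b) pKa = -log(Ka) = -log(5.29e-07) = 6.28.

Conjugate base: HCO₃⁻; pK_a = 6.28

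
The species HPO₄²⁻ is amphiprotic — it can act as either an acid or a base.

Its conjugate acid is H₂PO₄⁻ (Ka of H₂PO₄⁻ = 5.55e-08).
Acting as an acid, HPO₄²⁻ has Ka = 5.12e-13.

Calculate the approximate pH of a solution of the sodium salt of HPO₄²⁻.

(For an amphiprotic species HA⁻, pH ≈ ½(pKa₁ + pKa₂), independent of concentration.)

pKa₁ = -log(5.55e-08) = 7.26; pKa₂ = -log(5.12e-13) = 12.29. For an amphiprotic species, pH ≈ ½(pKa₁ + pKa₂) = ½(7.26 + 12.29) = 9.77.

pH = 9.77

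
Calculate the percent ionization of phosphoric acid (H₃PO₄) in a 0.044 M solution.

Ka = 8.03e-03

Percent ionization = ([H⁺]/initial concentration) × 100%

Using Ka equilibrium: x² + Ka×x - Ka×C = 0. Solving: [H⁺] = 1.5206e-02. Percent = (1.5206e-02/0.044) × 100

Percent ionization = 34.6%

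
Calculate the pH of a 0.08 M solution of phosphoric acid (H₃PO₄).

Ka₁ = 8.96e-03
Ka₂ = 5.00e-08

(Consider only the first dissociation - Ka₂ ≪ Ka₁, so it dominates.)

First dissociation dominates. From Ka₁ = [H⁺][HA⁻]/[H₂A], x² + Ka₁·x − Ka₁·C = 0 with C = 0.08 M and Ka₁ = 8.96e-03. Solving: [H⁺] = (−Ka₁ + √(Ka₁² + 4·Ka₁·C)) / 2 = 2.2665e-02 M. pH = -log(2.2665e-02) = 1.64.

pH = 1.64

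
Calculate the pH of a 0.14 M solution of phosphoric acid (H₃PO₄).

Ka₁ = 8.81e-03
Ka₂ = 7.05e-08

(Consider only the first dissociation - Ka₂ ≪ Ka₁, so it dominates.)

First dissociation dominates. From Ka₁ = [H⁺][HA⁻]/[H₂A], x² + Ka₁·x − Ka₁·C = 0 with C = 0.14 M and Ka₁ = 8.81e-03. Solving: [H⁺] = (−Ka₁ + √(Ka₁² + 4·Ka₁·C)) / 2 = 3.0990e-02 M. pH = -log(3.0990e-02) = 1.51.

pH = 1.51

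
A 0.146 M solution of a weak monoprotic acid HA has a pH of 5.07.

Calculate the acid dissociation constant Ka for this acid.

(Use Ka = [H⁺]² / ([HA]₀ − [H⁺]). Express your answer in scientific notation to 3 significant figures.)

[H⁺] = 10^(−pH) = 10^(−5.07) = 8.511e-06 M. For HA ⇌ H⁺ + A⁻, Ka = [H⁺][A⁻]/[HA] = [H⁺]² / ([HA]₀ − [H⁺]) = (8.511e-06)² / (0.146 − 8.511e-06) = 4.96e-10.

K_a = 4.96e-10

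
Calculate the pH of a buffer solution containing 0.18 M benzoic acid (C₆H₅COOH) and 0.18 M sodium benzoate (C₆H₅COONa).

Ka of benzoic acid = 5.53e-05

pKa = -log(5.53e-05) = 4.26. pH = pKa + log([A⁻]/[HA]) = 4.26 + log(0.18/0.18)

pH = 4.26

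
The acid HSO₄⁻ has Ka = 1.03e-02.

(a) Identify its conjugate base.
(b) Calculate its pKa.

(a) The conjugate base is formed by removing one H⁺ from HSO₄⁻, giving SO₄²⁻. (b) pKa = -log(Ka) = -log(1.03e-02) = 1.99.

Conjugate base: SO₄²⁻; pK_a = 1.99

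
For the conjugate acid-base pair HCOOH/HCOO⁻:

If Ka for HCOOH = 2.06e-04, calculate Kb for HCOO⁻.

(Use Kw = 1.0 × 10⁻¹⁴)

For a conjugate pair Ka × Kb = Kw, so Kb = Kw/Ka = 1.0 × 10⁻¹⁴ / 2.06e-04 = 4.85e-11.

K_b = 4.85e-11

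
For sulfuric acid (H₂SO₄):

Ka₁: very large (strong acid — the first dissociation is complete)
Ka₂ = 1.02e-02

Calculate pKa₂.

pKa₂ = -log(Ka₂) = -log(1.02e-02) = 1.99.

pK_{a2} = 1.99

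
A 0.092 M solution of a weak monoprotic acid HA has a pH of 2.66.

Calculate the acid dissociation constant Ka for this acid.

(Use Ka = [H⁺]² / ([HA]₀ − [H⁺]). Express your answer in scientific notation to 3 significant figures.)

[H⁺] = 10^(−pH) = 10^(−2.66) = 2.188e-03 M. For HA ⇌ H⁺ + A⁻, Ka = [H⁺][A⁻]/[HA] = [H⁺]² / ([HA]₀ − [H⁺]) = (2.188e-03)² / (0.092 − 2.188e-03) = 5.33e-05.

K_a = 5.33e-05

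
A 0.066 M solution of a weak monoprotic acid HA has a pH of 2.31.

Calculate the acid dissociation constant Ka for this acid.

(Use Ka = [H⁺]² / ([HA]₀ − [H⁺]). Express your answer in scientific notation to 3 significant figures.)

[H⁺] = 10^(−pH) = 10^(−2.31) = 4.898e-03 M. For HA ⇌ H⁺ + A⁻, Ka = [H⁺][A⁻]/[HA] = [H⁺]² / ([HA]₀ − [H⁺]) = (4.898e-03)² / (0.066 − 4.898e-03) = 3.93e-04.

K_a = 3.93e-04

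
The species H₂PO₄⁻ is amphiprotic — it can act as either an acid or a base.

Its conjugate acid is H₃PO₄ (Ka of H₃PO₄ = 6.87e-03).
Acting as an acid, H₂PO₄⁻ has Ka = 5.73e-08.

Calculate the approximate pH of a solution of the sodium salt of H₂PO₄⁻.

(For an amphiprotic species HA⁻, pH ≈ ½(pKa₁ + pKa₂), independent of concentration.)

pKa₁ = -log(6.87e-03) = 2.16; pKa₂ = -log(5.73e-08) = 7.24. For an amphiprotic species, pH ≈ ½(pKa₁ + pKa₂) = ½(2.16 + 7.24) = 4.70.

pH = 4.70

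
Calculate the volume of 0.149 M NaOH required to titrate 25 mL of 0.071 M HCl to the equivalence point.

At equivalence: moles acid = moles base. moles HCl = 0.071 × 25/1000 = 0.001775 mol. V_base = moles / 0.149 × 1000 = 11.9 mL.

V_{base} = 11.9 mL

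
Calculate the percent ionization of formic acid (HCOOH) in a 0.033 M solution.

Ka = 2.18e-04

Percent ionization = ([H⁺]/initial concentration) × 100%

Using Ka equilibrium: x² + Ka×x - Ka×C = 0. Solving: [H⁺] = 2.5754e-03. Percent = (2.5754e-03/0.033) × 100

Percent ionization = 7.8%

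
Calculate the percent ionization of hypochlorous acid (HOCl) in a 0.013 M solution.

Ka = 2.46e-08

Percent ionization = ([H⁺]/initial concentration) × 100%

Using Ka equilibrium: x² + Ka×x - Ka×C = 0. Solving: [H⁺] = 1.7871e-05. Percent = (1.7871e-05/0.013) × 100

Percent ionization = 0.137%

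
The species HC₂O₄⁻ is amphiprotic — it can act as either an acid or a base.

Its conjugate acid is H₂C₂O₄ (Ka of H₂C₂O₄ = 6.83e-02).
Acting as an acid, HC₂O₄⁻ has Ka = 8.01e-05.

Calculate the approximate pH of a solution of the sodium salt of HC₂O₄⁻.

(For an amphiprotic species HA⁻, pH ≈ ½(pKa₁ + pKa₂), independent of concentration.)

pKa₁ = -log(6.83e-02) = 1.17; pKa₂ = -log(8.01e-05) = 4.10. For an amphiprotic species, pH ≈ ½(pKa₁ + pKa₂) = ½(1.17 + 4.10) = 2.63.

pH = 2.63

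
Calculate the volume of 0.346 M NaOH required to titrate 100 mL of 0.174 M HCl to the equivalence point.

At equivalence: moles acid = moles base. moles HCl = 0.174 × 100/1000 = 0.0174 mol. V_base = moles / 0.346 × 1000 = 50.3 mL.

V_{base} = 50.3 mL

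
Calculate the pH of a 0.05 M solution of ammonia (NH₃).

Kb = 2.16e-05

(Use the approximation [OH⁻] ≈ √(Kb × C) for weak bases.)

[OH⁻] = √(Kb × C) = √(2.16e-05 × 0.05) = 1.0392e-03. pOH = 2.98, pH = 14 - pOH

pH = 11.02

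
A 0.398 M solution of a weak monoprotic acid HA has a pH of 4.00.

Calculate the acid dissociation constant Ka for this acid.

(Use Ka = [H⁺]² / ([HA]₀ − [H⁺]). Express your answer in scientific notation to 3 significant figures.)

[H⁺] = 10^(−pH) = 10^(−4.00) = 1.000e-04 M. For HA ⇌ H⁺ + A⁻, Ka = [H⁺][A⁻]/[HA] = [H⁺]² / ([HA]₀ − [H⁺]) = (1.000e-04)² / (0.398 − 1.000e-04) = 2.51e-08.

K_a = 2.51e-08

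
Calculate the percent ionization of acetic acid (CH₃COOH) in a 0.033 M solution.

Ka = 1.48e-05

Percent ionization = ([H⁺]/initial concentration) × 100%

Using Ka equilibrium: x² + Ka×x - Ka×C = 0. Solving: [H⁺] = 6.9150e-04. Percent = (6.9150e-04/0.033) × 100

Percent ionization = 2.1%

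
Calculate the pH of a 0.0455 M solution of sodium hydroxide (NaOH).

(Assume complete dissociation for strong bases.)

[OH⁻] = 0.0455 M for strong base. pOH = -log[OH⁻] = 1.34, pH = 14 - pOH

pH = 12.66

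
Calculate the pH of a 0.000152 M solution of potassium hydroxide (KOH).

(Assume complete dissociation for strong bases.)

[OH⁻] = 0.000152 M for strong base. pOH = -log[OH⁻] = 3.82, pH = 14 - pOH

pH = 10.18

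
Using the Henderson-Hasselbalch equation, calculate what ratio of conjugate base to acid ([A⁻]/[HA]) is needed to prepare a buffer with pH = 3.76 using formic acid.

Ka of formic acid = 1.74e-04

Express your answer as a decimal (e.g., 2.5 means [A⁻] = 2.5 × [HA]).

pKa = -log(1.74e-04) = 3.7595. pH = pKa + log([A⁻]/[HA]), so log([A⁻]/[HA]) = pH − pKa = 3.76 − 3.7595 = 0.0005. [A⁻]/[HA] = 10^(0.0005) = 1.00

[A⁻]/[HA] = 1.00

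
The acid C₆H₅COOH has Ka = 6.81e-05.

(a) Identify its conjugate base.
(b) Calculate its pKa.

(a) The conjugate base is formed by removing one H⁺ from C₆H₅COOH, giving C₆H₅COO⁻. (b) pKa = -log(Ka) = -log(6.81e-05) = 4.17.

Conjugate base: C₆H₅COO⁻; pK_a = 4.17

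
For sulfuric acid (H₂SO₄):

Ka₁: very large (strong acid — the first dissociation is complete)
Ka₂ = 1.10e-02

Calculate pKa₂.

pKa₂ = -log(Ka₂) = -log(1.10e-02) = 1.96.

pK_{a2} = 1.96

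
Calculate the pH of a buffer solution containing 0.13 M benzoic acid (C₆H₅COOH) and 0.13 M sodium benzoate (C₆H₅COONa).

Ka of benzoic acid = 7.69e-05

pKa = -log(7.69e-05) = 4.11. pH = pKa + log([A⁻]/[HA]) = 4.11 + log(0.13/0.13)

pH = 4.11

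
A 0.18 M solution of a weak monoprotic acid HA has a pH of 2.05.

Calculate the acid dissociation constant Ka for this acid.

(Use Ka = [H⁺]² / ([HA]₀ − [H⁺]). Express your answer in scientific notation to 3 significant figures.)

[H⁺] = 10^(−pH) = 10^(−2.05) = 8.913e-03 M. For HA ⇌ H⁺ + A⁻, Ka = [H⁺][A⁻]/[HA] = [H⁺]² / ([HA]₀ − [H⁺]) = (8.913e-03)² / (0.18 − 8.913e-03) = 4.64e-04.

K_a = 4.64e-04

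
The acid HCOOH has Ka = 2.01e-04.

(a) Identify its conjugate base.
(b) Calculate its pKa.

(a) The conjugate base is formed by removing one H⁺ from HCOOH, giving HCOO⁻. (b) pKa = -log(Ka) = -log(2.01e-04) = 3.70.

Conjugate base: HCOO⁻; pK_a = 3.70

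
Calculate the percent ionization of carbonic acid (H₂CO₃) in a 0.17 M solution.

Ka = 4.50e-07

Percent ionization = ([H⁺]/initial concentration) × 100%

Using Ka equilibrium: x² + Ka×x - Ka×C = 0. Solving: [H⁺] = 2.7636e-04. Percent = (2.7636e-04/0.17) × 100

Percent ionization = 0.163%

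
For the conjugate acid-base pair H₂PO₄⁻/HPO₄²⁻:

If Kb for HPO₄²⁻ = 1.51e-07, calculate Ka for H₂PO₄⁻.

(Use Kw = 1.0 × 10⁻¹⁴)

For a conjugate pair Ka × Kb = Kw, so Ka = Kw/Kb = 1.0 × 10⁻¹⁴ / 1.51e-07 = 6.62e-08.

K_a = 6.62e-08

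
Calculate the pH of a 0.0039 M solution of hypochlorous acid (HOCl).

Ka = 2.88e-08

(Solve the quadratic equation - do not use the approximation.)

x² + Ka×x - Ka×C = 0. Using quadratic formula: [H⁺] = 1.0584e-05

pH = 4.98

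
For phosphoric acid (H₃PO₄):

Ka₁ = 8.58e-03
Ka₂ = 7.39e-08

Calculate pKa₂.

pKa₂ = -log(Ka₂) = -log(7.39e-08) = 7.13.

pK_{a2} = 7.13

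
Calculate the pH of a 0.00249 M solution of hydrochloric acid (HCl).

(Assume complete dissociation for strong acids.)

[H⁺] = 0.00249 M for strong acid. pH = -log[H⁺] = -log(0.00249)

pH = 2.60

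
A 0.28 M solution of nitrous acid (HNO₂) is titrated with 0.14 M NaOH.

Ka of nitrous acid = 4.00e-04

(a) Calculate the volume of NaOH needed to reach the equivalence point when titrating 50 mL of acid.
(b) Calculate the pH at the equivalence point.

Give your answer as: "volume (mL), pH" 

moles acid = 0.28 × 50/1000 = 0.014 mol; V_base = moles/0.14 × 1000 = 100.0 mL. At equivalence only the conjugate base is present: [A⁻] = 0.014/0.150 = 9.3333e-02 M. Kb = Kw/Ka = 2.50e-11; [OH⁻] = √(Kb × [A⁻]) = 1.5275e-06; pOH = 5.82; pH = 14 - pOH = 8.18.

V = 100.0 mL, pH = 8.18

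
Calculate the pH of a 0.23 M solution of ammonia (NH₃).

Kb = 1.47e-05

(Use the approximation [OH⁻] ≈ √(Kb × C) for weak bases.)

[OH⁻] = √(Kb × C) = √(1.47e-05 × 0.23) = 1.8387e-03. pOH = 2.74, pH = 14 - pOH

pH = 11.26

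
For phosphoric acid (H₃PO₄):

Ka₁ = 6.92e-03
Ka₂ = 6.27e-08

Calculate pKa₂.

pKa₂ = -log(Ka₂) = -log(6.27e-08) = 7.20.

pK_{a2} = 7.20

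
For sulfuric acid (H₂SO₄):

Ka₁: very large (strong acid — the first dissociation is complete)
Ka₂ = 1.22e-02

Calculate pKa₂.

pKa₂ = -log(Ka₂) = -log(1.22e-02) = 1.91.

pK_{a2} = 1.91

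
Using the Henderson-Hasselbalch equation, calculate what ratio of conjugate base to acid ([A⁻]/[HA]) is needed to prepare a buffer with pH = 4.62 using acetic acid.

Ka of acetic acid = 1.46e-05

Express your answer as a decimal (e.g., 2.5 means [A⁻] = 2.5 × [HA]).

pKa = -log(1.46e-05) = 4.8356. pH = pKa + log([A⁻]/[HA]), so log([A⁻]/[HA]) = pH − pKa = 4.62 − 4.8356 = -0.2156. [A⁻]/[HA] = 10^(-0.2156) = 0.609

[A⁻]/[HA] = 0.609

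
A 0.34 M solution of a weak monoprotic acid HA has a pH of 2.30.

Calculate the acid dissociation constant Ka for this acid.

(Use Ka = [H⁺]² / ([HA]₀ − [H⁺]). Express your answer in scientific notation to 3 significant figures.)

[H⁺] = 10^(−pH) = 10^(−2.30) = 5.012e-03 M. For HA ⇌ H⁺ + A⁻, Ka = [H⁺][A⁻]/[HA] = [H⁺]² / ([HA]₀ − [H⁺]) = (5.012e-03)² / (0.34 − 5.012e-03) = 7.50e-05.

K_a = 7.50e-05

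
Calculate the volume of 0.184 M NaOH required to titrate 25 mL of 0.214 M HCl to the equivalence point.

At equivalence: moles acid = moles base. moles HCl = 0.214 × 25/1000 = 0.00535 mol. V_base = moles / 0.184 × 1000 = 29.1 mL.

V_{base} = 29.1 mL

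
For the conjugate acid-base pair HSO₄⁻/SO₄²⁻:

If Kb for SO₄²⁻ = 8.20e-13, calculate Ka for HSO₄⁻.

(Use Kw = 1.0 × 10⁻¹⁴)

For a conjugate pair Ka × Kb = Kw, so Ka = Kw/Kb = 1.0 × 10⁻¹⁴ / 8.20e-13 = 1.22e-02.

K_a = 1.22e-02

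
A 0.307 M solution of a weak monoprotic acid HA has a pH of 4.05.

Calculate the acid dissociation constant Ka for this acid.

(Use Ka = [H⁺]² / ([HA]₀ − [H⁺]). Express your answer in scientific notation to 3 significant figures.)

[H⁺] = 10^(−pH) = 10^(−4.05) = 8.913e-05 M. For HA ⇌ H⁺ + A⁻, Ka = [H⁺][A⁻]/[HA] = [H⁺]² / ([HA]₀ − [H⁺]) = (8.913e-05)² / (0.307 − 8.913e-05) = 2.59e-08.

K_a = 2.59e-08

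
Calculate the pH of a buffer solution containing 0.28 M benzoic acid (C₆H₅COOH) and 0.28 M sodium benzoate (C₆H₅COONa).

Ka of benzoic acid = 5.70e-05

pKa = -log(5.70e-05) = 4.24. pH = pKa + log([A⁻]/[HA]) = 4.24 + log(0.28/0.28)

pH = 4.24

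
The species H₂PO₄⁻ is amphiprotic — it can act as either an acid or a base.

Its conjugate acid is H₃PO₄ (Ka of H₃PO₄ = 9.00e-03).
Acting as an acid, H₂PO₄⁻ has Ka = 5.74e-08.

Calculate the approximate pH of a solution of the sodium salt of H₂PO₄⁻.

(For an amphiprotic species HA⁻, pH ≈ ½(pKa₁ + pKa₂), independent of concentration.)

pKa₁ = -log(9.00e-03) = 2.05; pKa₂ = -log(5.74e-08) = 7.24. For an amphiprotic species, pH ≈ ½(pKa₁ + pKa₂) = ½(2.05 + 7.24) = 4.64.

pH = 4.64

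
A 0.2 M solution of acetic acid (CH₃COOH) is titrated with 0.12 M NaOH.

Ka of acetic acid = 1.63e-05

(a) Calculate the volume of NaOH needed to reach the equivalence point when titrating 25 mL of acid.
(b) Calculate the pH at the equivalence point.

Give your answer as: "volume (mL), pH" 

moles acid = 0.2 × 25/1000 = 0.005 mol; V_base = moles/0.12 × 1000 = 41.7 mL. At equivalence only the conjugate base is present: [A⁻] = 0.005/0.067 = 7.5000e-02 M. Kb = Kw/Ka = 6.13e-10; [OH⁻] = √(Kb × [A⁻]) = 6.7832e-06; pOH = 5.17; pH = 14 - pOH = 8.83.

V = 41.7 mL, pH = 8.83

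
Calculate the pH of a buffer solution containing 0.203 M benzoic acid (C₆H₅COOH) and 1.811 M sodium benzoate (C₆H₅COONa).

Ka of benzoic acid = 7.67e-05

pKa = -log(7.67e-05) = 4.12. pH = pKa + log([A⁻]/[HA]) = 4.12 + log(1.811/0.203)

pH = 5.07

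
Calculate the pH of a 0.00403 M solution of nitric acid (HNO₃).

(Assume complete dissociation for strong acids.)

[H⁺] = 0.00403 M for strong acid. pH = -log[H⁺] = -log(0.00403)

pH = 2.39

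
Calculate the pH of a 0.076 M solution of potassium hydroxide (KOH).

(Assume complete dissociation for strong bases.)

[OH⁻] = 0.076 M for strong base. pOH = -log[OH⁻] = 1.12, pH = 14 - pOH

pH = 12.88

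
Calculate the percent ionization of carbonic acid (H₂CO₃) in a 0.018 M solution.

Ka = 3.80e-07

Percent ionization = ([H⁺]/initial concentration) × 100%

Using Ka equilibrium: x² + Ka×x - Ka×C = 0. Solving: [H⁺] = 8.2515e-05. Percent = (8.2515e-05/0.018) × 100

Percent ionization = 0.458%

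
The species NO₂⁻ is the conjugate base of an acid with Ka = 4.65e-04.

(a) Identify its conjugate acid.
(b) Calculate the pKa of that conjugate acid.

(a) The conjugate acid is formed by adding one H⁺ to NO₂⁻, giving HNO₂. (b) pKa = -log(Ka) = -log(4.65e-04) = 3.33.

Conjugate acid: HNO₂; pK_a = 3.33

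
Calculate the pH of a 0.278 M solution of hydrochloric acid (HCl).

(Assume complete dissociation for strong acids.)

[H⁺] = 0.278 M for strong acid. pH = -log[H⁺] = -log(0.278)

pH = 0.56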